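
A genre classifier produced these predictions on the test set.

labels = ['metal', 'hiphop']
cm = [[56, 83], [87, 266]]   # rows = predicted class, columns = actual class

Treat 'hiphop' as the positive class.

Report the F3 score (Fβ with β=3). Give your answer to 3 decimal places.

0.761

Fβ = (1+β²)·TP / ((1+β²)·TP + β²·FN + FP), with β²=9
= 10·266 / (10·266 + 9·83 + 87) = 0.761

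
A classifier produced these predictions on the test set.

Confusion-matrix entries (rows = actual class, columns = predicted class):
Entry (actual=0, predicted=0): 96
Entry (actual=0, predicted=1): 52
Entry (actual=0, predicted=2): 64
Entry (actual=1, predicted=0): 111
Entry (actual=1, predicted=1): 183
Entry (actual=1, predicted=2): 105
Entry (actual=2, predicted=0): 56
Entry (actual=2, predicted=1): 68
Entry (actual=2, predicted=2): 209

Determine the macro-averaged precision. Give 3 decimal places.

Per-class precision (TP/(TP+FP)):
  0: TP=96, FP=111+56=167 → 96/263 = 0.3650
  1: TP=183, FP=52+68=120 → 183/303 = 0.6040
  2: TP=209, FP=64+105=169 → 209/378 = 0.5529
Macro-precision = mean = (0.3650 + 0.6040 + 0.5529) / 3 = 0.507

0.507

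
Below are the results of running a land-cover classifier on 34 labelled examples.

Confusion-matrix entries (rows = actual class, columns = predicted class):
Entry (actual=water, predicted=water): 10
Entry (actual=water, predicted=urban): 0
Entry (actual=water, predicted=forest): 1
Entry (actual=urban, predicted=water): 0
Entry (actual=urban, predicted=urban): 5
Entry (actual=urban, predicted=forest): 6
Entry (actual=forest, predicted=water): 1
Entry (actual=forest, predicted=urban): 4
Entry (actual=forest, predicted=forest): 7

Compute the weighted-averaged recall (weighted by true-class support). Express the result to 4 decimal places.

0.6471

Per-class recall (TP/(TP+FN)):
  water: TP=10, FN=0+1=1 → 10/11 = 0.90909
  urban: TP=5, FN=0+6=6 → 5/11 = 0.45455
  forest: TP=7, FN=1+4=5 → 7/12 = 0.58333
Weighted-recall = Σ (supportᵢ/N)·recallᵢ with N=34: (11/34)·0.90909 + (11/34)·0.45455 + (12/34)·0.58333 = 0.6471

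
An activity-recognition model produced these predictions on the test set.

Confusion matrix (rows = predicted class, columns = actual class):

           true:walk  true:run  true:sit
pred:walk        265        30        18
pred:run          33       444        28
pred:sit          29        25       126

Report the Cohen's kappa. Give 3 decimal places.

0.734

Observed agreement pₒ = trace/N = 835/998 = 0.8367
Expected agreement pₑ = Σ (rowᵢ·colᵢ)/N² = (327·313 + 499·505 + 172·180)/998² = 0.3869
κ = (pₒ − pₑ)/(1 − pₑ) = (0.8367 − 0.3869)/(1 − 0.3869) = 0.734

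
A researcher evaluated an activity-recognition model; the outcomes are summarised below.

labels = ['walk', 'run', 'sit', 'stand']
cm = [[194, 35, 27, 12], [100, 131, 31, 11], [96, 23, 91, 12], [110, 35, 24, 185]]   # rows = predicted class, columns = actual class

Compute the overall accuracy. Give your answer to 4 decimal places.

0.5380

Accuracy = trace / total = (194+131+91+185=601) / 1117 = 601/1117 = 0.5380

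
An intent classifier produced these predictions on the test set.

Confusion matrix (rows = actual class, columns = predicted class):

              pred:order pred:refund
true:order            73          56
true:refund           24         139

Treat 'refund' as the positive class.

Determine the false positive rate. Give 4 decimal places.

FPR = FP/(FP+TN) = 56/(56+73) = 0.4341

0.4341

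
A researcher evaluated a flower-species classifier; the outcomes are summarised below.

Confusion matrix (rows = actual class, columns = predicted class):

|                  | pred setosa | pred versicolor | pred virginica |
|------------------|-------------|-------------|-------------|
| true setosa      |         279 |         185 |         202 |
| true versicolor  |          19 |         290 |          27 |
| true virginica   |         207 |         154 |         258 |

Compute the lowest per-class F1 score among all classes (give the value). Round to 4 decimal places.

0.4665

Per-class F1 score (2·TP/(2·TP+FP+FN)):
  setosa: TP=279, FP=19+207=226, FN=185+202=387 → 558/1171 = 0.47652
  versicolor: TP=290, FP=185+154=339, FN=19+27=46 → 580/965 = 0.60104
  virginica: TP=258, FP=202+27=229, FN=207+154=361 → 516/1106 = 0.46655
Lowest is class 'virginica' with F1 score = 0.4665.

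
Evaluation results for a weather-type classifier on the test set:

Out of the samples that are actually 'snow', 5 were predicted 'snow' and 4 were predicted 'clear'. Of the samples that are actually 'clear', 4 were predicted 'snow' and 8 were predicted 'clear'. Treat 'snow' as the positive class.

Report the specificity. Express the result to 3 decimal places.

Specificity = TN/(TN+FP) = 8/(8+4) = 0.667

0.667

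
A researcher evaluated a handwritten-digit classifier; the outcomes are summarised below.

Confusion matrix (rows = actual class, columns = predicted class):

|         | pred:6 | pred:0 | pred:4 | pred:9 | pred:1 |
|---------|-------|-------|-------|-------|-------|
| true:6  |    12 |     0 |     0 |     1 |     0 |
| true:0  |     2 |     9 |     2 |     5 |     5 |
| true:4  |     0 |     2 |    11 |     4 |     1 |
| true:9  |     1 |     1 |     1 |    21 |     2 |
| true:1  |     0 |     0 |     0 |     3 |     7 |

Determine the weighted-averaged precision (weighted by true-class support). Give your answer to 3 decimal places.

Per-class precision (TP/(TP+FP)):
  6: TP=12, FP=2+0+1+0=3 → 12/15 = 0.8000
  0: TP=9, FP=0+2+1+0=3 → 9/12 = 0.7500
  4: TP=11, FP=0+2+1+0=3 → 11/14 = 0.7857
  9: TP=21, FP=1+5+4+3=13 → 21/34 = 0.6176
  1: TP=7, FP=0+5+1+2=8 → 7/15 = 0.4667
Weighted-precision = Σ (supportᵢ/N)·precisionᵢ with N=90: (13/90)·0.8000 + (23/90)·0.7500 + (18/90)·0.7857 + (26/90)·0.6176 + (10/90)·0.4667 = 0.695

0.695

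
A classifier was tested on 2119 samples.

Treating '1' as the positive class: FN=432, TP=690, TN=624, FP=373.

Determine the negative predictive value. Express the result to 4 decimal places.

NPV = TN/(TN+FN) = 624/(624+432) = 0.5909

0.5909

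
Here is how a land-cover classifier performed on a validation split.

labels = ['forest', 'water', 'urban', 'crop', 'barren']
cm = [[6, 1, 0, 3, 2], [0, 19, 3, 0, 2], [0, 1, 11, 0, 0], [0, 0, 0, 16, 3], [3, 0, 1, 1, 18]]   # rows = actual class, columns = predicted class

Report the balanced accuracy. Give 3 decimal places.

0.767

Balanced accuracy = mean of per-class recall.
  forest: recall = 6/12 = 0.5000
  water: recall = 19/24 = 0.7917
  urban: recall = 11/12 = 0.9167
  crop: recall = 16/19 = 0.8421
  barren: recall = 18/23 = 0.7826
Mean = (0.5000 + 0.7917 + 0.9167 + 0.8421 + 0.7826) / 5 = 0.767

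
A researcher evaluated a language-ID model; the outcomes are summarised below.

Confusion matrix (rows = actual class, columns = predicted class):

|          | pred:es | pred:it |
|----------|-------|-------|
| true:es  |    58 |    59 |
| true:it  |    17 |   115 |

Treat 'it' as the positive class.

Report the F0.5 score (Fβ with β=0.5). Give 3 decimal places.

Fβ = (1+β²)·TP / ((1+β²)·TP + β²·FN + FP), with β²=1/4
= 1.25·115 / (1.25·115 + 0.25·17 + 59) = 0.694

0.694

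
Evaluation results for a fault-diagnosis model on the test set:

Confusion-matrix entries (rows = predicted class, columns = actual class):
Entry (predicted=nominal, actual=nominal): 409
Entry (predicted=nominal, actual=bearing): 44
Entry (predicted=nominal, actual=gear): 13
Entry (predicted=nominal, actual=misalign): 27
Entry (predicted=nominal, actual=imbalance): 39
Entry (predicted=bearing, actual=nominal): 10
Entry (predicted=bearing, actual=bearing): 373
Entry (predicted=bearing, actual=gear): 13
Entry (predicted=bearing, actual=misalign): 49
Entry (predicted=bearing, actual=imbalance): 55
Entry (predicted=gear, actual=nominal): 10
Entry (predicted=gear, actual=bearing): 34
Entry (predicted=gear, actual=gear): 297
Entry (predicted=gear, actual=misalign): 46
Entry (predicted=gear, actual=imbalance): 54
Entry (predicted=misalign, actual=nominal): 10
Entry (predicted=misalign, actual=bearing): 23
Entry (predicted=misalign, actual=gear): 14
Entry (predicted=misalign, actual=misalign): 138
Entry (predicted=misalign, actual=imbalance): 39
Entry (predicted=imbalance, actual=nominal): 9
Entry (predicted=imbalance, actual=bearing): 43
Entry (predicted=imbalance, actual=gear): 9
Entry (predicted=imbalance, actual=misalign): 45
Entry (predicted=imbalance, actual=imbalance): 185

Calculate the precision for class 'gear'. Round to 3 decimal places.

0.673

Take TP from the diagonal, FP from the rest of the 'gear' prediction marginal, FN from the rest of the 'gear' actual marginal.
precision = TP/(TP+FP).
gear: TP=297, FP=10+34+46+54=144 → 297/441 = 0.6735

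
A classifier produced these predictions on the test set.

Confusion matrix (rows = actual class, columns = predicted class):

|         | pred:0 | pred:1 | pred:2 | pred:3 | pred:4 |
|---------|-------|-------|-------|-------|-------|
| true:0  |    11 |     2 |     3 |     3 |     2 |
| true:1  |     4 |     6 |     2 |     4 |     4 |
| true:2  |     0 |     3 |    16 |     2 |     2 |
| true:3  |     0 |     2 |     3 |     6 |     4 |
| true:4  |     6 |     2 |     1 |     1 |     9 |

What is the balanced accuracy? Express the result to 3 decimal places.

0.479

Balanced accuracy = mean of per-class recall.
  0: recall = 11/21 = 0.5238
  1: recall = 6/20 = 0.3000
  2: recall = 16/23 = 0.6957
  3: recall = 6/15 = 0.4000
  4: recall = 9/19 = 0.4737
Mean = (0.5238 + 0.3000 + 0.6957 + 0.4000 + 0.4737) / 5 = 0.479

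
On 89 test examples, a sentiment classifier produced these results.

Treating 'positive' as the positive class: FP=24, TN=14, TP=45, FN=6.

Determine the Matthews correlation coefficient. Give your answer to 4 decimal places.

MCC = (TP·TN − FP·FN) / √((TP+FP)(TP+FN)(TN+FP)(TN+FN))
Numerator = 45·14 − 24·6 = 486
Denominator = √(69·51·38·20) = √2674440 = 1635.3715
MCC = 486 / 1635.3715 = 0.2972

0.2972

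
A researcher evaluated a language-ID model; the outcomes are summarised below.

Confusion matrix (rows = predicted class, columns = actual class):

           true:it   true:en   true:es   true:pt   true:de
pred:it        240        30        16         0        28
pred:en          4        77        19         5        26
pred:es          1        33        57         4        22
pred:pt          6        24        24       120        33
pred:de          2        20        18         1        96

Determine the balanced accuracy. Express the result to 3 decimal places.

Balanced accuracy = mean of per-class recall.
  it: recall = 240/253 = 0.9486
  en: recall = 77/184 = 0.4185
  es: recall = 57/134 = 0.4254
  pt: recall = 120/130 = 0.9231
  de: recall = 96/205 = 0.4683
Mean = (0.9486 + 0.4185 + 0.4254 + 0.9231 + 0.4683) / 5 = 0.637

0.637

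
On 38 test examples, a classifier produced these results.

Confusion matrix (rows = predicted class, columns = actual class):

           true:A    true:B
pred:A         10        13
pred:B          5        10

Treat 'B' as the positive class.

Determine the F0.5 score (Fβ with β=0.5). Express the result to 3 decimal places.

Fβ = (1+β²)·TP / ((1+β²)·TP + β²·FN + FP), with β²=1/4
= 1.25·10 / (1.25·10 + 0.25·13 + 5) = 0.602

0.602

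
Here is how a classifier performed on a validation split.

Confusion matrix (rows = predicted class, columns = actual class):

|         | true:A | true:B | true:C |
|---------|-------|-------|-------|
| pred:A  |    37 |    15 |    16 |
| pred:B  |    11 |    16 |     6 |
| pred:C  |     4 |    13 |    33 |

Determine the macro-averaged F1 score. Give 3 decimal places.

Per-class F1 score (2·TP/(2·TP+FP+FN)):
  A: TP=37, FP=15+16=31, FN=11+4=15 → 74/120 = 0.6167
  B: TP=16, FP=11+6=17, FN=15+13=28 → 32/77 = 0.4156
  C: TP=33, FP=4+13=17, FN=16+6=22 → 66/105 = 0.6286
Macro-F1 score = mean = (0.6167 + 0.4156 + 0.6286) / 3 = 0.554

0.554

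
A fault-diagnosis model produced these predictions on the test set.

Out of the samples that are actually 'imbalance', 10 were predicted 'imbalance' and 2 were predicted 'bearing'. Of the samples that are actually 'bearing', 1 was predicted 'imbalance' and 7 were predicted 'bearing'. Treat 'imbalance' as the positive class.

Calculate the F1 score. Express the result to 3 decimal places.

0.870

Precision = TP/(TP+FP) = 10/11 = 0.9091
Recall = TP/(TP+FN) = 10/12 = 0.8333
F1 = 2·TP/(2·TP+FP+FN) = 20/23 = 0.870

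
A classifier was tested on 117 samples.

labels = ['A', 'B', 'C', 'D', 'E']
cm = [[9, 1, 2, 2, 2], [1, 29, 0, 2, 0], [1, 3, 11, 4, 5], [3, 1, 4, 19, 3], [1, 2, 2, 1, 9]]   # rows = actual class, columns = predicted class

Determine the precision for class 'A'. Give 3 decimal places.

0.600

Treat 'A' as positive and all other classes as negative.
precision = TP/(TP+FP).
A: TP=9, FP=1+1+3+1=6 → 9/15 = 0.6000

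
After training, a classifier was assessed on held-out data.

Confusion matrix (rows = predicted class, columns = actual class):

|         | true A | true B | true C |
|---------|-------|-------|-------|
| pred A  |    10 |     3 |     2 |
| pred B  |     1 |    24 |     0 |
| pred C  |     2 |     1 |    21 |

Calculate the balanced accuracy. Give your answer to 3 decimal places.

Balanced accuracy = mean of per-class recall.
  A: recall = 10/13 = 0.7692
  B: recall = 24/28 = 0.8571
  C: recall = 21/23 = 0.9130
Mean = (0.7692 + 0.8571 + 0.9130) / 3 = 0.846

0.846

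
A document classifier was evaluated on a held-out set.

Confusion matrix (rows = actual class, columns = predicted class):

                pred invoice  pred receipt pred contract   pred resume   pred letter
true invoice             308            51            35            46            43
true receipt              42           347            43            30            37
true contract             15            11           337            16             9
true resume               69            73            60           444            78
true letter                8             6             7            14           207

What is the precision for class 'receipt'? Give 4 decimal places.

0.7111

One-vs-rest for 'receipt': TP = diagonal; FP = other classes predicted 'receipt'; FN = 'receipt' predicted as other.
precision = TP/(TP+FP).
receipt: TP=347, FP=51+11+73+6=141 → 347/488 = 0.71107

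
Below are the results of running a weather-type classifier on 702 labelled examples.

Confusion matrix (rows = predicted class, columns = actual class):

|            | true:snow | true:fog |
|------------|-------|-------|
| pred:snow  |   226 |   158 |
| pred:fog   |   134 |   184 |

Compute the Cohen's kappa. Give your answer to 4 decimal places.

Observed agreement pₒ = trace/N = 410/702 = 0.58405
Expected agreement pₑ = Σ (rowᵢ·colᵢ)/N² = (360·384 + 342·318)/702² = 0.50121
κ = (pₒ − pₑ)/(1 − pₑ) = (0.58405 − 0.50121)/(1 − 0.50121) = 0.1661

0.1661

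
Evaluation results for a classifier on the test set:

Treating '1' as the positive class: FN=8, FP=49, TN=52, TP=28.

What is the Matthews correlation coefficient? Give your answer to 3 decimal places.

MCC = (TP·TN − FP·FN) / √((TP+FP)(TP+FN)(TN+FP)(TN+FN))
Numerator = 28·52 − 49·8 = 1064
Denominator = √(77·36·101·60) = √16798320 = 4098.5754
MCC = 1064 / 4098.5754 = 0.260

0.260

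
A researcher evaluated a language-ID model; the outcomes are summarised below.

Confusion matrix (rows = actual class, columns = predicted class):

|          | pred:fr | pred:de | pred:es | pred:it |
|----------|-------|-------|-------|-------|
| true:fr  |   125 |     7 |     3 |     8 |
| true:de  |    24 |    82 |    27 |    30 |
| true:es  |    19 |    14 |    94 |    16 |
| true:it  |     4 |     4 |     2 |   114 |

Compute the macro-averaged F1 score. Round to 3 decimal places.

Per-class F1 score (2·TP/(2·TP+FP+FN)):
  fr: TP=125, FP=24+19+4=47, FN=7+3+8=18 → 250/315 = 0.7937
  de: TP=82, FP=7+14+4=25, FN=24+27+30=81 → 164/270 = 0.6074
  es: TP=94, FP=3+27+2=32, FN=19+14+16=49 → 188/269 = 0.6989
  it: TP=114, FP=8+30+16=54, FN=4+4+2=10 → 228/292 = 0.7808
Macro-F1 score = mean = (0.7937 + 0.6074 + 0.6989 + 0.7808) / 4 = 0.720

0.720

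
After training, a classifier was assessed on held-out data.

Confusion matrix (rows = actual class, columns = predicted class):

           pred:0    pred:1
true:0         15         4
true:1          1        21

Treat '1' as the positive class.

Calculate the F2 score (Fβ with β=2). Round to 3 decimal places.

0.929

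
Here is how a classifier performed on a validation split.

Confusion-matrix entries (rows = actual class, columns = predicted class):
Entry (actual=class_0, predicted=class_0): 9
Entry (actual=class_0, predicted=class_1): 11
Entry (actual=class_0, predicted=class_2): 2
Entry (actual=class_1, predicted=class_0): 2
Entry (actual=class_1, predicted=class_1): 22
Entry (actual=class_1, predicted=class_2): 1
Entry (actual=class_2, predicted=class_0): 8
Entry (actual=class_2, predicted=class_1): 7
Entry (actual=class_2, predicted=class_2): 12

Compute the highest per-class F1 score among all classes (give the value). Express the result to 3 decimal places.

Per-class F1 score (2·TP/(2·TP+FP+FN)):
  class_0: TP=9, FP=2+8=10, FN=11+2=13 → 18/41 = 0.4390
  class_1: TP=22, FP=11+7=18, FN=2+1=3 → 44/65 = 0.6769
  class_2: TP=12, FP=2+1=3, FN=8+7=15 → 24/42 = 0.5714
Highest is class 'class_1' with F1 score = 0.677.

0.677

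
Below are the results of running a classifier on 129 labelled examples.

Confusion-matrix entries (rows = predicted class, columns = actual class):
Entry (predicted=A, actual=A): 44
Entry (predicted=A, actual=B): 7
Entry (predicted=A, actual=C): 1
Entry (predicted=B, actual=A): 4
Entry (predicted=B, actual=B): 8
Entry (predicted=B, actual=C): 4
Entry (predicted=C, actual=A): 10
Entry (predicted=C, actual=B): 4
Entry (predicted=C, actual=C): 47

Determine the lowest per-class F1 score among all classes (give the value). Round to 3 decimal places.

0.457

Per-class F1 score (2·TP/(2·TP+FP+FN)):
  A: TP=44, FP=7+1=8, FN=4+10=14 → 88/110 = 0.8000
  B: TP=8, FP=4+4=8, FN=7+4=11 → 16/35 = 0.4571
  C: TP=47, FP=10+4=14, FN=1+4=5 → 94/113 = 0.8319
Lowest is class 'B' with F1 score = 0.457.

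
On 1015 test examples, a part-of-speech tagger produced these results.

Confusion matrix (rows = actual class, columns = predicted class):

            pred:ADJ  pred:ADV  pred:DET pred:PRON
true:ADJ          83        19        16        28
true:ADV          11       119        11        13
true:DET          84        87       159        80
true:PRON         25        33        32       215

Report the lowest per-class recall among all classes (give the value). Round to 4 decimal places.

0.3878

Per-class recall (TP/(TP+FN)):
  ADJ: TP=83, FN=19+16+28=63 → 83/146 = 0.56849
  ADV: TP=119, FN=11+11+13=35 → 119/154 = 0.77273
  DET: TP=159, FN=84+87+80=251 → 159/410 = 0.38780
  PRON: TP=215, FN=25+33+32=90 → 215/305 = 0.70492
Lowest is class 'DET' with recall = 0.3878.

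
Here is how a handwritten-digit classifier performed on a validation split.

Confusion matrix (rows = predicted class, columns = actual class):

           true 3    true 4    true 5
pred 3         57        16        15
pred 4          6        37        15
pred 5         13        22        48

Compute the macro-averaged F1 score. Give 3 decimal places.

0.616

Per-class F1 score (2·TP/(2·TP+FP+FN)):
  3: TP=57, FP=16+15=31, FN=6+13=19 → 114/164 = 0.6951
  4: TP=37, FP=6+15=21, FN=16+22=38 → 74/133 = 0.5564
  5: TP=48, FP=13+22=35, FN=15+15=30 → 96/161 = 0.5963
Macro-F1 score = mean = (0.6951 + 0.5564 + 0.5963) / 3 = 0.616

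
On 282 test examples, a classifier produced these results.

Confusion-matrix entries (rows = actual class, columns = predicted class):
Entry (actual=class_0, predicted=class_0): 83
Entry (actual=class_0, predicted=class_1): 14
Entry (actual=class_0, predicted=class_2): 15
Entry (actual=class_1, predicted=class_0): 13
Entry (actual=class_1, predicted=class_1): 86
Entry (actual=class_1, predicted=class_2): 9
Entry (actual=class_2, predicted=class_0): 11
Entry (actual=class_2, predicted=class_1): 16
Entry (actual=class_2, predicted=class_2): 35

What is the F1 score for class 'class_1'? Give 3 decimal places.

0.768

One-vs-rest for 'class_1': TP = diagonal; FP = other classes predicted 'class_1'; FN = 'class_1' predicted as other.
F1 score = 2·TP/(2·TP+FP+FN).
class_1: TP=86, FP=14+16=30, FN=13+9=22 → 172/224 = 0.7679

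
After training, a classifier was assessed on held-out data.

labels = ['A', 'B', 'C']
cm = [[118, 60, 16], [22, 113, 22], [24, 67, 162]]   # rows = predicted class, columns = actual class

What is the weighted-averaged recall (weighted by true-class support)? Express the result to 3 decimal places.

0.651

Per-class recall (TP/(TP+FN)):
  A: TP=118, FN=22+24=46 → 118/164 = 0.7195
  B: TP=113, FN=60+67=127 → 113/240 = 0.4708
  C: TP=162, FN=16+22=38 → 162/200 = 0.8100
Weighted-recall = Σ (supportᵢ/N)·recallᵢ with N=604: (164/604)·0.7195 + (240/604)·0.4708 + (200/604)·0.8100 = 0.651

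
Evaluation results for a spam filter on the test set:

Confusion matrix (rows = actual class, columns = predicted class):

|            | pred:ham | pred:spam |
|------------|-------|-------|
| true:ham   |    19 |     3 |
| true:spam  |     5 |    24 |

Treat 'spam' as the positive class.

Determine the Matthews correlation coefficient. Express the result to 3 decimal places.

0.686

MCC = (TP·TN − FP·FN) / √((TP+FP)(TP+FN)(TN+FP)(TN+FN))
Numerator = 24·19 − 3·5 = 441
Denominator = √(27·29·22·24) = √413424 = 642.9806
MCC = 441 / 642.9806 = 0.686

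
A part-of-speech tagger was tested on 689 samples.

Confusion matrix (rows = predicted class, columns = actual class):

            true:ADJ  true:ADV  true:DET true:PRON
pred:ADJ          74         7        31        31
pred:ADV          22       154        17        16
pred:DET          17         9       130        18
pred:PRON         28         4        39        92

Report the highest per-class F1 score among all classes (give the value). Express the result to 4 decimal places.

Per-class F1 score (2·TP/(2·TP+FP+FN)):
  ADJ: TP=74, FP=7+31+31=69, FN=22+17+28=67 → 148/284 = 0.52113
  ADV: TP=154, FP=22+17+16=55, FN=7+9+4=20 → 308/383 = 0.80418
  DET: TP=130, FP=17+9+18=44, FN=31+17+39=87 → 260/391 = 0.66496
  PRON: TP=92, FP=28+4+39=71, FN=31+16+18=65 → 184/320 = 0.57500
Highest is class 'ADV' with F1 score = 0.8042.

0.8042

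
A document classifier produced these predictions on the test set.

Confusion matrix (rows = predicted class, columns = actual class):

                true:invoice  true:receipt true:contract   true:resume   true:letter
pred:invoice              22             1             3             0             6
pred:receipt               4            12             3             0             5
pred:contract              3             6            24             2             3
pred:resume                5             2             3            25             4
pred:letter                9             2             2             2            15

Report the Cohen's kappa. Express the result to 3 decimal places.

Observed agreement pₒ = trace/N = 98/163 = 0.6012
Expected agreement pₑ = Σ (rowᵢ·colᵢ)/N² = (43·32 + 23·24 + 35·38 + 29·39 + 33·30)/163² = 0.2025
κ = (pₒ − pₑ)/(1 − pₑ) = (0.6012 − 0.2025)/(1 − 0.2025) = 0.500

0.500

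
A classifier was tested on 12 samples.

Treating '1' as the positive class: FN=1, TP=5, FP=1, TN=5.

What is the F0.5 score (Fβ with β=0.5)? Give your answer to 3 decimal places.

Fβ = (1+β²)·TP / ((1+β²)·TP + β²·FN + FP), with β²=1/4
= 1.25·5 / (1.25·5 + 0.25·1 + 1) = 0.833

0.833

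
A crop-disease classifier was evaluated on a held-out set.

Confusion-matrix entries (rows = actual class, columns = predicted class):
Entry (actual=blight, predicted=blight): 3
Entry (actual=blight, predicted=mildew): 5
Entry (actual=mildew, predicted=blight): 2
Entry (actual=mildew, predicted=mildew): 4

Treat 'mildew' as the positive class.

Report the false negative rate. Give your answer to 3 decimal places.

0.333

FNR = FN/(FN+TP) = 2/(2+4) = 0.333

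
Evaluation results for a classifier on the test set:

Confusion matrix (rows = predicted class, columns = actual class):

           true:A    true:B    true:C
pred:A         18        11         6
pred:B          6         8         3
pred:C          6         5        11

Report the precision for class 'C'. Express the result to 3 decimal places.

0.500

One-vs-rest for 'C': TP = diagonal; FP = other classes predicted 'C'; FN = 'C' predicted as other.
precision = TP/(TP+FP).
C: TP=11, FP=6+5=11 → 11/22 = 0.5000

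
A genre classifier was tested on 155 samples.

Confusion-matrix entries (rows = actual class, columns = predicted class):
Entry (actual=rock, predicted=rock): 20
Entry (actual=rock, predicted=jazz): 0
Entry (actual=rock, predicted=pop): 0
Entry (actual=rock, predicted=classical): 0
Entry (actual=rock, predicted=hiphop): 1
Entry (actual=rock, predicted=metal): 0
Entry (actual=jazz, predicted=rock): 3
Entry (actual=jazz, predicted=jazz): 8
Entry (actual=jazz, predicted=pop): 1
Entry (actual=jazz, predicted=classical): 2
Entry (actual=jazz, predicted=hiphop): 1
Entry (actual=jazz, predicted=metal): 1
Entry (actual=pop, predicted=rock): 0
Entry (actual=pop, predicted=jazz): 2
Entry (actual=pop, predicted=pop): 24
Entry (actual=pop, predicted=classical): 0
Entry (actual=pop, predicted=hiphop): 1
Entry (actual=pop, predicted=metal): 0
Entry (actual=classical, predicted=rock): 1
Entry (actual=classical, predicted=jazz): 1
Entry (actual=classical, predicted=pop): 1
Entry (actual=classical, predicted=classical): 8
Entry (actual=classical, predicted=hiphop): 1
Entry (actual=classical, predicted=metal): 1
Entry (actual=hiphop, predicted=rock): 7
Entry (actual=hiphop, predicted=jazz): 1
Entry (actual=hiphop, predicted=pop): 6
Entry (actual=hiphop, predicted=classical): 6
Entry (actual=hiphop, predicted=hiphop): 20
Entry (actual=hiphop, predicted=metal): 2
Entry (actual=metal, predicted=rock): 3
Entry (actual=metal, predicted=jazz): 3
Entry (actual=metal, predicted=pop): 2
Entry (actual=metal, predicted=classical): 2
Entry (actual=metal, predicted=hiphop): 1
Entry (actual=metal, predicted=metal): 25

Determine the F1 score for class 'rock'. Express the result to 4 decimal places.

0.7273

One-vs-rest for 'rock': TP = diagonal; FP = other classes predicted 'rock'; FN = 'rock' predicted as other.
F1 score = 2·TP/(2·TP+FP+FN).
rock: TP=20, FP=3+0+1+7+3=14, FN=0+0+0+1+0=1 → 40/55 = 0.72727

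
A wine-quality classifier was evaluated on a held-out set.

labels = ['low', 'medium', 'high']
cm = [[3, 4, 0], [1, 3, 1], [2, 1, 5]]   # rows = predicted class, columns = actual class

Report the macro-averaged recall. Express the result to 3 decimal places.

0.569

Per-class recall (TP/(TP+FN)):
  low: TP=3, FN=1+2=3 → 3/6 = 0.5000
  medium: TP=3, FN=4+1=5 → 3/8 = 0.3750
  high: TP=5, FN=0+1=1 → 5/6 = 0.8333
Macro-recall = mean = (0.5000 + 0.3750 + 0.8333) / 3 = 0.569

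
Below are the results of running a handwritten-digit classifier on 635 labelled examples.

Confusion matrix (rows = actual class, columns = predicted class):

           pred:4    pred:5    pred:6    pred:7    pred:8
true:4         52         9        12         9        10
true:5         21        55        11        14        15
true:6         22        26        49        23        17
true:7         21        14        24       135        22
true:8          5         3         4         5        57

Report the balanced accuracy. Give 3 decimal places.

Balanced accuracy = mean of per-class recall.
  4: recall = 52/92 = 0.5652
  5: recall = 55/116 = 0.4741
  6: recall = 49/137 = 0.3577
  7: recall = 135/216 = 0.6250
  8: recall = 57/74 = 0.7703
Mean = (0.5652 + 0.4741 + 0.3577 + 0.6250 + 0.7703) / 5 = 0.558

0.558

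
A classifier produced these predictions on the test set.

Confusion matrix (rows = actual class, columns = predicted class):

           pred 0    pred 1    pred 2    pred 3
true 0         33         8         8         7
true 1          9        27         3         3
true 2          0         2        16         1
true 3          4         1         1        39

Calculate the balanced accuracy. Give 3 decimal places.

Balanced accuracy = mean of per-class recall.
  0: recall = 33/56 = 0.5893
  1: recall = 27/42 = 0.6429
  2: recall = 16/19 = 0.8421
  3: recall = 39/45 = 0.8667
Mean = (0.5893 + 0.6429 + 0.8421 + 0.8667) / 4 = 0.735

0.735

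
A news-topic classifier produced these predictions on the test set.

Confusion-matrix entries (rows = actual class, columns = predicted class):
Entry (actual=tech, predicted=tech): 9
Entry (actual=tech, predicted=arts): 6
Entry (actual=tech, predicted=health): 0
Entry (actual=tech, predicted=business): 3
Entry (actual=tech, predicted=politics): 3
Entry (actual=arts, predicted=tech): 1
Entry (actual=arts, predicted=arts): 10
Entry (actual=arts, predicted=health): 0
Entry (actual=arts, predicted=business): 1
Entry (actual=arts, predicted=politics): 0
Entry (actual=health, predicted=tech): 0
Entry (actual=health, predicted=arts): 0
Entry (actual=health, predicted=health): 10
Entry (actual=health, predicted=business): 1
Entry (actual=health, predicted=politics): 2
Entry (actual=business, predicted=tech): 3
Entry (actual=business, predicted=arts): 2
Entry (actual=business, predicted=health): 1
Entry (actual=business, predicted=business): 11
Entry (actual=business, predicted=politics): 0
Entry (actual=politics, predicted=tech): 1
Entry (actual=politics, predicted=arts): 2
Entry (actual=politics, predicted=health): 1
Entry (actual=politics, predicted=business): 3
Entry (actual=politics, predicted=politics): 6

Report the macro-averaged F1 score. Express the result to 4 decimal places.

Per-class F1 score (2·TP/(2·TP+FP+FN)):
  tech: TP=9, FP=1+0+3+1=5, FN=6+0+3+3=12 → 18/35 = 0.51429
  arts: TP=10, FP=6+0+2+2=10, FN=1+0+1+0=2 → 20/32 = 0.62500
  health: TP=10, FP=0+0+1+1=2, FN=0+0+1+2=3 → 20/25 = 0.80000
  business: TP=11, FP=3+1+1+3=8, FN=3+2+1+0=6 → 22/36 = 0.61111
  politics: TP=6, FP=3+0+2+0=5, FN=1+2+1+3=7 → 12/24 = 0.50000
Macro-F1 score = mean = (0.51429 + 0.62500 + 0.80000 + 0.61111 + 0.50000) / 5 = 0.6101

0.6101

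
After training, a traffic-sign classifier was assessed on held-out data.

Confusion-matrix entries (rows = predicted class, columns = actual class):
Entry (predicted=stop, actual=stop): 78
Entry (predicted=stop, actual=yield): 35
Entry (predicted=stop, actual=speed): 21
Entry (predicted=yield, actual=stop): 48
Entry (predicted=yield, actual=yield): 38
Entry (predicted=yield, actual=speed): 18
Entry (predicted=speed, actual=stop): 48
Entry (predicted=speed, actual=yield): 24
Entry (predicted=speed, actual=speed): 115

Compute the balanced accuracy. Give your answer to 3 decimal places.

0.529

Balanced accuracy = mean of per-class recall.
  stop: recall = 78/174 = 0.4483
  yield: recall = 38/97 = 0.3918
  speed: recall = 115/154 = 0.7468
Mean = (0.4483 + 0.3918 + 0.7468) / 3 = 0.529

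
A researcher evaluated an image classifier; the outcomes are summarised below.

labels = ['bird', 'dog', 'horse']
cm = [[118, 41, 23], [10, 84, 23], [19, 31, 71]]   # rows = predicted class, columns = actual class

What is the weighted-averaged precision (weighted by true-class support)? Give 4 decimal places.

0.6570

Per-class precision (TP/(TP+FP)):
  bird: TP=118, FP=41+23=64 → 118/182 = 0.64835
  dog: TP=84, FP=10+23=33 → 84/117 = 0.71795
  horse: TP=71, FP=19+31=50 → 71/121 = 0.58678
Weighted-precision = Σ (supportᵢ/N)·precisionᵢ with N=420: (147/420)·0.64835 + (156/420)·0.71795 + (117/420)·0.58678 = 0.6570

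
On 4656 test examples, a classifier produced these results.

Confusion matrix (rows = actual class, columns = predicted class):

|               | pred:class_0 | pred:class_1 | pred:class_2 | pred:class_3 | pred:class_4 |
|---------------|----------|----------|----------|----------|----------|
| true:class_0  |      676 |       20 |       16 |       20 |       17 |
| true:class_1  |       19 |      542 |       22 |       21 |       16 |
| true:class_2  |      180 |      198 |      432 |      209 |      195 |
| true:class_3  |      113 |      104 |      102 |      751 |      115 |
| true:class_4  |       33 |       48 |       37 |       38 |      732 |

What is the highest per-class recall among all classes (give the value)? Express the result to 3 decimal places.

Per-class recall (TP/(TP+FN)):
  class_0: TP=676, FN=20+16+20+17=73 → 676/749 = 0.9025
  class_1: TP=542, FN=19+22+21+16=78 → 542/620 = 0.8742
  class_2: TP=432, FN=180+198+209+195=782 → 432/1214 = 0.3558
  class_3: TP=751, FN=113+104+102+115=434 → 751/1185 = 0.6338
  class_4: TP=732, FN=33+48+37+38=156 → 732/888 = 0.8243
Highest is class 'class_0' with recall = 0.903.

0.903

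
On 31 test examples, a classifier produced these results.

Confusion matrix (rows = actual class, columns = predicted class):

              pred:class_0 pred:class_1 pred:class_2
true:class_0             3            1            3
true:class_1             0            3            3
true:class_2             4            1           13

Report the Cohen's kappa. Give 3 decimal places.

0.311

Observed agreement pₒ = trace/N = 19/31 = 0.6129
Expected agreement pₑ = Σ (rowᵢ·colᵢ)/N² = (7·7 + 6·5 + 18·19)/31² = 0.4381
κ = (pₒ − pₑ)/(1 − pₑ) = (0.6129 − 0.4381)/(1 − 0.4381) = 0.311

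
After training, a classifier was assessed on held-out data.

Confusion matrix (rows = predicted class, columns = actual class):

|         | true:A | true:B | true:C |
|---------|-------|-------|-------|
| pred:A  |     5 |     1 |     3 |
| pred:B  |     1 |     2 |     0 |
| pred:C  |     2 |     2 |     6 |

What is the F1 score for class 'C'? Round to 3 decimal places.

F1 score = 2·TP/(2·TP+FP+FN).
C: TP=6, FP=2+2=4, FN=3+0=3 → 12/19 = 0.6316

0.632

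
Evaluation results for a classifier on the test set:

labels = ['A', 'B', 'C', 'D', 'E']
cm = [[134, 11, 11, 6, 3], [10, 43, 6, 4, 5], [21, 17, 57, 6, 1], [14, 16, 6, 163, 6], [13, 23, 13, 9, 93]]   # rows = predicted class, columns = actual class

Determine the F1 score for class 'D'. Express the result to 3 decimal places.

F1 score = 2·TP/(2·TP+FP+FN).
D: TP=163, FP=14+16+6+6=42, FN=6+4+6+9=25 → 326/393 = 0.8295

0.830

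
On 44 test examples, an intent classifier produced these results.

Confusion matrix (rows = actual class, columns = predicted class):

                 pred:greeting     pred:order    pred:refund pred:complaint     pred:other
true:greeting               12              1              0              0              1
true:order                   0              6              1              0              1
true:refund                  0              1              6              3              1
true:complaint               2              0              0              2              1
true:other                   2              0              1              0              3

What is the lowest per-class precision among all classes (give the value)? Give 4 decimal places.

Per-class precision (TP/(TP+FP)):
  greeting: TP=12, FP=0+0+2+2=4 → 12/16 = 0.75000
  order: TP=6, FP=1+1+0+0=2 → 6/8 = 0.75000
  refund: TP=6, FP=0+1+0+1=2 → 6/8 = 0.75000
  complaint: TP=2, FP=0+0+3+0=3 → 2/5 = 0.40000
  other: TP=3, FP=1+1+1+1=4 → 3/7 = 0.42857
Lowest is class 'complaint' with precision = 0.4000.

0.4000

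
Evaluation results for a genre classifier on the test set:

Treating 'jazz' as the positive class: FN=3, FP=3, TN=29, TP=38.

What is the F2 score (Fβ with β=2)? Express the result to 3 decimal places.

Fβ = (1+β²)·TP / ((1+β²)·TP + β²·FN + FP), with β²=4
= 5·38 / (5·38 + 4·3 + 3) = 0.927

0.927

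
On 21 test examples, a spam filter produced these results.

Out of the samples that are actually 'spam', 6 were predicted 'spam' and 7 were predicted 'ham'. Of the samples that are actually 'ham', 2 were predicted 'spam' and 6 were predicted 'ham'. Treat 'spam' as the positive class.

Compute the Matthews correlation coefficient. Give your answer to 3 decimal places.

MCC = (TP·TN − FP·FN) / √((TP+FP)(TP+FN)(TN+FP)(TN+FN))
Numerator = 6·6 − 2·7 = 22
Denominator = √(8·13·8·13) = √10816 = 104.0000
MCC = 22 / 104.0000 = 0.212

0.212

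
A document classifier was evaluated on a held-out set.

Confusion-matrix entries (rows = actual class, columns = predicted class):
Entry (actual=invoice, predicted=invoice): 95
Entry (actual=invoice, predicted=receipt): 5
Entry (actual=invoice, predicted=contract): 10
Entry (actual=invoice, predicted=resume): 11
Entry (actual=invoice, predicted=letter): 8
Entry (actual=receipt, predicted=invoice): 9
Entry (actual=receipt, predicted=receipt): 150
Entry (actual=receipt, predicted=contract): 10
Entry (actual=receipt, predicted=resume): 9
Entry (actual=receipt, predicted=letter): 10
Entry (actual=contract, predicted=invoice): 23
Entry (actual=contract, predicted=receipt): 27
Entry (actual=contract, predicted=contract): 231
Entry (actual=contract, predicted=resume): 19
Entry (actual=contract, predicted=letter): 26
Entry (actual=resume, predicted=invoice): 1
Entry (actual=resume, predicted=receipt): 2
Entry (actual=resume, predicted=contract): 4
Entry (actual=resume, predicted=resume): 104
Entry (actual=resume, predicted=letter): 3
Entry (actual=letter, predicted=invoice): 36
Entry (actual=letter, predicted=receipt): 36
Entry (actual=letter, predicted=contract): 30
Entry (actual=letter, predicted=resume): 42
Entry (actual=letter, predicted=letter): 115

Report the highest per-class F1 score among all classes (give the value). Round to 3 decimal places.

0.756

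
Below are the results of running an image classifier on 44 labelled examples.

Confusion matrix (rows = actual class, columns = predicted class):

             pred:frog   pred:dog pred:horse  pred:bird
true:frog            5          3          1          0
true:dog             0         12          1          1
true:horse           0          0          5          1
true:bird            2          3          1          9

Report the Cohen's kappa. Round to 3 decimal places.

0.594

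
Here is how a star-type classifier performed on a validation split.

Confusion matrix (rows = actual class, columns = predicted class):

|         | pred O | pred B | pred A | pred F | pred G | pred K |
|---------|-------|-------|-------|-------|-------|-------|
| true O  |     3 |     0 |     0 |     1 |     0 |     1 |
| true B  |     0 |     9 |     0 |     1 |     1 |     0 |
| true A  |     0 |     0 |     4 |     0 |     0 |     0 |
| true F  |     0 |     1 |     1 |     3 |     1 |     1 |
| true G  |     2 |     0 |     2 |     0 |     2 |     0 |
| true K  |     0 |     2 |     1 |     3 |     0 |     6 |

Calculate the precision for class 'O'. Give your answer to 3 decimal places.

Treat 'O' as positive and all other classes as negative.
precision = TP/(TP+FP).
O: TP=3, FP=0+0+0+2+0=2 → 3/5 = 0.6000

0.600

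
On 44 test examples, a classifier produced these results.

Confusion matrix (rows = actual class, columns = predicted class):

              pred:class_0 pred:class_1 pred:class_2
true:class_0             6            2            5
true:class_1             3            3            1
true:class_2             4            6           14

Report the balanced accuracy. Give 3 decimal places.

Balanced accuracy = mean of per-class recall.
  class_0: recall = 6/13 = 0.4615
  class_1: recall = 3/7 = 0.4286
  class_2: recall = 14/24 = 0.5833
Mean = (0.4615 + 0.4286 + 0.5833) / 3 = 0.491

0.491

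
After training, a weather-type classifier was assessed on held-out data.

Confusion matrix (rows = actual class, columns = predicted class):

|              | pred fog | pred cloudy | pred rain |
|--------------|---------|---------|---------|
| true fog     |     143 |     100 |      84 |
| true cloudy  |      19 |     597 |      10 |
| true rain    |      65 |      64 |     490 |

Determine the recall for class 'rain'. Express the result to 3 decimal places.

0.792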